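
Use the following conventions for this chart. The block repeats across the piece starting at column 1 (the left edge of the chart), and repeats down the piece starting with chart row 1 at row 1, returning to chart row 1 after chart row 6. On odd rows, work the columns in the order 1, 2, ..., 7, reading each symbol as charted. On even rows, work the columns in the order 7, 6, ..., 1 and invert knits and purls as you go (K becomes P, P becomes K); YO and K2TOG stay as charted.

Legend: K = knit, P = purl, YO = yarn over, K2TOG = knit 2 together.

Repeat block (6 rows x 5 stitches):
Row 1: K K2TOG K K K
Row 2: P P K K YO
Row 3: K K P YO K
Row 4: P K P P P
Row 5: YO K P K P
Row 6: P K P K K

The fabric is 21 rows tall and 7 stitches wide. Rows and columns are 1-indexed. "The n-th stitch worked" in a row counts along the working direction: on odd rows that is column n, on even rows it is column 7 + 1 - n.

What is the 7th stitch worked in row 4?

For row 4: chart row = ((4-1) mod 6) + 1 = 4; this is a WS (even) row.
Chart row 4 tiled across columns 1-7: P K P P P P K
WS row: flip the tiled sequence (start at column 7) and apply K<->P; YO and K2TOG stay.
Row 4 as worked: P K K K K P K
The 7th stitch worked is K.

Stitch:
K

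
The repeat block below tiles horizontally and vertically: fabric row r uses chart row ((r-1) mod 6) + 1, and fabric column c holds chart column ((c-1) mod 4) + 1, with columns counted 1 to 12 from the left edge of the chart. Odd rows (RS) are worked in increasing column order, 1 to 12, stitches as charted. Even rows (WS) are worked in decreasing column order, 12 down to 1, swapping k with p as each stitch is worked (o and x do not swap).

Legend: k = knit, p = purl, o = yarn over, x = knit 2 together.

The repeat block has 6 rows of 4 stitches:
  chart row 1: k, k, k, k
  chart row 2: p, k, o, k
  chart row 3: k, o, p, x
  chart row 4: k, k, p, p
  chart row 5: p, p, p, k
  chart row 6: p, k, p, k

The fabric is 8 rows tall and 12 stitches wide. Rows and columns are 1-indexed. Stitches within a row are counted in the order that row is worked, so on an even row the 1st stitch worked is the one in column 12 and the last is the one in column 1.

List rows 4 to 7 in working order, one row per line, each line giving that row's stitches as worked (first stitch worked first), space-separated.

Result:
k k p p k k p p k k p p
p p p k p p p k p p p k
p k p k p k p k p k p k
k k k k k k k k k k k k

Derivation:
Row 4: chart row 4, WS - tiled (columns 1-12): k k p p k k p p k k p p; work from column 12 back to 1 with k<->p swapped.
Row 5: chart row 5, RS - tile across columns 1-12 and work as-is.
Row 6: chart row 6, WS - tiled (columns 1-12): p k p k p k p k p k p k; work from column 12 back to 1 with k<->p swapped.
Row 7: chart row 1, RS - tile across columns 1-12 and work as-is.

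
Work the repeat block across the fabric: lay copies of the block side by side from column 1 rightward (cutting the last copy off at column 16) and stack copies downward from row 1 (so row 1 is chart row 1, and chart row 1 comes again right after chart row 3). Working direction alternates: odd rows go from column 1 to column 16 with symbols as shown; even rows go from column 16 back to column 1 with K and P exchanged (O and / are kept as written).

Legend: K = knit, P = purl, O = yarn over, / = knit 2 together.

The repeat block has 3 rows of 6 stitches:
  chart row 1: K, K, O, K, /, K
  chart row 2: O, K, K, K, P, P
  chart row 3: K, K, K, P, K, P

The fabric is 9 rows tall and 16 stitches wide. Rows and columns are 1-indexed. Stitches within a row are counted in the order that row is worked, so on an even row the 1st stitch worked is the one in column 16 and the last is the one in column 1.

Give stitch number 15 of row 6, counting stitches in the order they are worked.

Stitch:
P

Derivation:
Row 6 uses chart row ((6-1) mod 3)+1 = 3. Row 6 is even, so WS.
Chart row 3 tiled across columns 1-16: K K K P K P K K K P K P K K K P
Wrong side: read the tiled row from column 16 down to 1 and exchange K with P (leave O, /).
Row 6 as worked: K P P P K P K P P P K P K P P P
Counting 15 along the worked row gives P.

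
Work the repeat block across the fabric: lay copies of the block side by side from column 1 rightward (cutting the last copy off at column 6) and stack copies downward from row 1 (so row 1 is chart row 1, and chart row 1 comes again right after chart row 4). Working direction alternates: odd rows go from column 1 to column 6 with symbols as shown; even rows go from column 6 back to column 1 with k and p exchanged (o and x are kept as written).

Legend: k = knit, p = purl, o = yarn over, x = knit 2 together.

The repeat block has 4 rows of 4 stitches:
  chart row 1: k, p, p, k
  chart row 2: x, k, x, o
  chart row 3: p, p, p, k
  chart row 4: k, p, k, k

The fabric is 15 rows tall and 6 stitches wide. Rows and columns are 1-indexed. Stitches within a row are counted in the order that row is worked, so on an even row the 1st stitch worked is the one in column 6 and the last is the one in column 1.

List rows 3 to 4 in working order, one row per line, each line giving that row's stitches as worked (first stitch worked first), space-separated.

Result:
p p p k p p
k p p p k p

Derivation:
Row 3: chart row 3, RS - tile across columns 1-6 and work as-is.
Row 4: chart row 4, WS - tiled (columns 1-6): k p k k k p; work from column 6 back to 1 with k<->p swapped.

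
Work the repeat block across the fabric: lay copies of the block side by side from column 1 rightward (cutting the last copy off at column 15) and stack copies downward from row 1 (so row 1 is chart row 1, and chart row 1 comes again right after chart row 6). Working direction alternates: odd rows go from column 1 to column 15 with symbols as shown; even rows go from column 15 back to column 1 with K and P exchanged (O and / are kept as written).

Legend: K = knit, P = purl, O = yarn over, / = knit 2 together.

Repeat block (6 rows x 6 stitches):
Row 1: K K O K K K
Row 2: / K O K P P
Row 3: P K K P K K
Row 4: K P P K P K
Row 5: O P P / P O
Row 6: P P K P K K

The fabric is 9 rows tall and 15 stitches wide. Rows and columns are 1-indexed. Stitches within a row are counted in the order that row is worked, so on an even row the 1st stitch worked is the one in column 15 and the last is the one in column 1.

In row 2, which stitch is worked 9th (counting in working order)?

Result:
/

Derivation:
Row 2 uses chart row ((2-1) mod 6)+1 = 2. Row 2 is even, so WS.
Chart row 2 tiled across columns 1-15: / K O K P P / K O K P P / K O
Wrong side: read the tiled row from column 15 down to 1 and exchange K with P (leave O, /).
Row 2 as worked: O P / K K P O P / K K P O P /
Stitch 9 in working order -> /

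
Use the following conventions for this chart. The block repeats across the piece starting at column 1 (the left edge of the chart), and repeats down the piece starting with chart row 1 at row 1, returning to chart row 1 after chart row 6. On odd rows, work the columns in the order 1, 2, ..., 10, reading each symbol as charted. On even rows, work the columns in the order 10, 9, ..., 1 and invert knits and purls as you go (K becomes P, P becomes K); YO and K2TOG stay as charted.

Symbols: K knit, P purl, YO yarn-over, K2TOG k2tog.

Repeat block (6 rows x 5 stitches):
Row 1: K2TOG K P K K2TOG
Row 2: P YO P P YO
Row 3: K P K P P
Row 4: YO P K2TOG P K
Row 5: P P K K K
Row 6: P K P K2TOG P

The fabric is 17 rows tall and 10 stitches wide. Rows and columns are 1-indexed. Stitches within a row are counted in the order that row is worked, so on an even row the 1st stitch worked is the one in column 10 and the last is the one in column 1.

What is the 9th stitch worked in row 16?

Row 16: (16-1) mod 6 = 3, so use chart row 4. Even row -> WS.
Chart row 4 tiled across columns 1-10: YO P K2TOG P K YO P K2TOG P K
WS row: flip the tiled sequence (start at column 10) and apply K<->P; YO and K2TOG stay.
Row 16 as worked: P K K2TOG K YO P K K2TOG K YO
Counting 9 along the worked row gives K.

== STITCH ==
K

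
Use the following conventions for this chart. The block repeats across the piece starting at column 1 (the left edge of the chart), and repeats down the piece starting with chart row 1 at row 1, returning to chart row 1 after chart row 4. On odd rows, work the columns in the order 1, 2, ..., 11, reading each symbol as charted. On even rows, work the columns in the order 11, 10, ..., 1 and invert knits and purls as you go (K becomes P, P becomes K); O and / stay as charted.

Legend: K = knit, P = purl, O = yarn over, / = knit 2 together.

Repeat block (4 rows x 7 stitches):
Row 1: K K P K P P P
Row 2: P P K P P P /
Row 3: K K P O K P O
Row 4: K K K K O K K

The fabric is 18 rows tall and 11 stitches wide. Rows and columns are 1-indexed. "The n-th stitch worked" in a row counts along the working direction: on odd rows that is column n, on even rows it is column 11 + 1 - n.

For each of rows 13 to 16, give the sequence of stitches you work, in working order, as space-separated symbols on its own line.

Row 13: chart row 1, RS - tile across columns 1-11 and work as-is.
Row 14: chart row 2, WS - tiled (columns 1-11): P P K P P P / P P K P; work from column 11 back to 1 with K<->P swapped.
Row 15: chart row 3, RS - tile across columns 1-11 and work as-is.
Row 16: chart row 4, WS - tiled (columns 1-11): K K K K O K K K K K K; work from column 11 back to 1 with K<->P swapped.

Rows as worked:
K K P K P P P K K P K
K P K K / K K K P K K
K K P O K P O K K P O
P P P P P P O P P P P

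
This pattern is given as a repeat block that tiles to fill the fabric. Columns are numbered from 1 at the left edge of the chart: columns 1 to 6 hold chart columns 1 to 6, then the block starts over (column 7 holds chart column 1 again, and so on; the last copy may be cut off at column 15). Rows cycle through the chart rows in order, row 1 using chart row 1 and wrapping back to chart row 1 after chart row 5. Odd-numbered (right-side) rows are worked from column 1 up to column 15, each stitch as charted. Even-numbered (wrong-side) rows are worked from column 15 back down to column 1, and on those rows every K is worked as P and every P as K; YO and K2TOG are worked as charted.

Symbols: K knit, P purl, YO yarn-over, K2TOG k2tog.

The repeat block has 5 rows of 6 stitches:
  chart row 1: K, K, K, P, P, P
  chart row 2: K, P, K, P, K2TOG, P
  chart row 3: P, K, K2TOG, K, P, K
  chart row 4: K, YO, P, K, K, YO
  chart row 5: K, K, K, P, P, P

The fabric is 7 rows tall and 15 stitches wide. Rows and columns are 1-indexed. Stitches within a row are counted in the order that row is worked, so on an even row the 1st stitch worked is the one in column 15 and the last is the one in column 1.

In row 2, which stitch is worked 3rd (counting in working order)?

Row 2: (2-1) mod 5 = 1, so use chart row 2. Even row -> WS.
Chart row 2 tiled across columns 1-15: K P K P K2TOG P K P K P K2TOG P K P K
Wrong side: read the tiled row from column 15 down to 1 and exchange K with P (leave YO, K2TOG).
Row 2 as worked: P K P K K2TOG K P K P K K2TOG K P K P
The 3rd stitch worked is P.

== STITCH ==
P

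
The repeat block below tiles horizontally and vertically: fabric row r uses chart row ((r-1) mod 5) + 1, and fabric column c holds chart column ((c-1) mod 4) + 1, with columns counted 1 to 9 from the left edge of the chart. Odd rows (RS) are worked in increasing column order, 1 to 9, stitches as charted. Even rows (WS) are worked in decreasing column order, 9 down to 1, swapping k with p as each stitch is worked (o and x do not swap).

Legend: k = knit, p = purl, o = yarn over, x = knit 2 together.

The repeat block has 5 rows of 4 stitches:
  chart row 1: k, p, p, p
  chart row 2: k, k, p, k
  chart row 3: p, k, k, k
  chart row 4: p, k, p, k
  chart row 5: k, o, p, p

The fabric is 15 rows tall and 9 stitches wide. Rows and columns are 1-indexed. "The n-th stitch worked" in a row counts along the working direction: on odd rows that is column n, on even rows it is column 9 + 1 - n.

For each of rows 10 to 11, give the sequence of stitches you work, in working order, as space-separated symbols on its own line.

Rows as worked:
p k k o p k k o p
k p p p k p p p k

Derivation:
Row 10: chart row 5, WS - tiled (columns 1-9): k o p p k o p p k; work from column 9 back to 1 with k<->p swapped.
Row 11: chart row 1, RS - tile across columns 1-9 and work as-is.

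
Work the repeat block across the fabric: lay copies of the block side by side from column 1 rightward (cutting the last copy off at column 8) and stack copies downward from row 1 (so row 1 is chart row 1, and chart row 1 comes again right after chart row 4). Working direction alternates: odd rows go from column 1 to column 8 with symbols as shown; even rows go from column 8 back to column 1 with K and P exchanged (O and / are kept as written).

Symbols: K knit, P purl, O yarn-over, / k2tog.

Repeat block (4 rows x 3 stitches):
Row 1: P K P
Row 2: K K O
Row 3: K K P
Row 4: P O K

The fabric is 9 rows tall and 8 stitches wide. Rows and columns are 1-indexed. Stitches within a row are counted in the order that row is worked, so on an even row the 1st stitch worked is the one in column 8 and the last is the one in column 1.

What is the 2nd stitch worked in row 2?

For row 2: chart row = ((2-1) mod 4) + 1 = 2; this is a WS (even) row.
Chart row 2 tiled across columns 1-8: K K O K K O K K
Wrong side: read the tiled row from column 8 down to 1 and exchange K with P (leave O, /).
Row 2 as worked: P P O P P O P P
Counting 2 along the worked row gives P.

Result:
P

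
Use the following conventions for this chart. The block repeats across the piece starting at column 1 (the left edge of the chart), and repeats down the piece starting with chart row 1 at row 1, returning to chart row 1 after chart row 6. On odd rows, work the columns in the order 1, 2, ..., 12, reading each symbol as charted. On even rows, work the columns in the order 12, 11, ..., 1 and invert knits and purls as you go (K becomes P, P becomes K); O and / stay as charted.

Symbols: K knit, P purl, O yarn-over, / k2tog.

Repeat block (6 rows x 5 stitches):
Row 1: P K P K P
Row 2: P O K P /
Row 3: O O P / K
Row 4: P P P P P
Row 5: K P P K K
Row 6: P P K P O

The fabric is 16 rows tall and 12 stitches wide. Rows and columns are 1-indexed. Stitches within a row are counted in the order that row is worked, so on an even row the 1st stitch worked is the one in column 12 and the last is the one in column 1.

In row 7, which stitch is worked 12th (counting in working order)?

Stitch:
K

Derivation:
For row 7: chart row = ((7-1) mod 6) + 1 = 1; this is a RS (odd) row.
Chart row 1 tiled across columns 1-12: P K P K P P K P K P P K
Right side: take the tiled row as-is (worked left to right from column 1).
The 12th stitch worked is K.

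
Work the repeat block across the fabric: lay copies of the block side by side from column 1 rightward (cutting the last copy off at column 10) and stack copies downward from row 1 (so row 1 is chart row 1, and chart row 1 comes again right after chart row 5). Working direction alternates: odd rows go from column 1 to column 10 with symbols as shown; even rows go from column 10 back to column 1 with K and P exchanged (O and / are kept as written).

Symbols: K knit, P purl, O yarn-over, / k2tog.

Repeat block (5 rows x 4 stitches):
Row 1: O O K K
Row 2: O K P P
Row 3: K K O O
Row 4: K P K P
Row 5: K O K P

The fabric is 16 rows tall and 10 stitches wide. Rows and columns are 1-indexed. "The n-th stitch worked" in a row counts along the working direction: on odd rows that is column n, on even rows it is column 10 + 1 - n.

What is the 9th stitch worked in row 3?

== STITCH ==
K

Derivation:
For row 3: chart row = ((3-1) mod 5) + 1 = 3; this is a RS (odd) row.
Chart row 3 tiled across columns 1-10: K K O O K K O O K K
Right side: take the tiled row as-is (worked left to right from column 1).
Stitch 9 in working order -> K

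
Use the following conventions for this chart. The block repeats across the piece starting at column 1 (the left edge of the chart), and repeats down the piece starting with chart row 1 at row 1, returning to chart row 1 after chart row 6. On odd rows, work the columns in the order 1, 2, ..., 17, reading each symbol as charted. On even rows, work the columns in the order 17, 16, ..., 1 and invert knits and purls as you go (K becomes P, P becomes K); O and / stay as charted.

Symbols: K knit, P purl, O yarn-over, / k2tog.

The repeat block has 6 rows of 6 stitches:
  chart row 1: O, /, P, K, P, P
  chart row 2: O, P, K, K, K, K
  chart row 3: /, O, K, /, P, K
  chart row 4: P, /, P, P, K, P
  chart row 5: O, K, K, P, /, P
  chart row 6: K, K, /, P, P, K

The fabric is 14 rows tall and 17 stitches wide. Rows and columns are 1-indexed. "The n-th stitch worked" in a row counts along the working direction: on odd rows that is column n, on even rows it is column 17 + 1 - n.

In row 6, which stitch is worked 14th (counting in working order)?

== STITCH ==
K

Derivation:
For row 6: chart row = ((6-1) mod 6) + 1 = 6; this is a WS (even) row.
Chart row 6 tiled across columns 1-17: K K / P P K K K / P P K K K / P P
WS: work from column 17 back to column 1 (reverse the tiled row), swapping K<->P (O and / unchanged).
Row 6 as worked: K K / P P P K K / P P P K K / P P
Counting 14 along the worked row gives K.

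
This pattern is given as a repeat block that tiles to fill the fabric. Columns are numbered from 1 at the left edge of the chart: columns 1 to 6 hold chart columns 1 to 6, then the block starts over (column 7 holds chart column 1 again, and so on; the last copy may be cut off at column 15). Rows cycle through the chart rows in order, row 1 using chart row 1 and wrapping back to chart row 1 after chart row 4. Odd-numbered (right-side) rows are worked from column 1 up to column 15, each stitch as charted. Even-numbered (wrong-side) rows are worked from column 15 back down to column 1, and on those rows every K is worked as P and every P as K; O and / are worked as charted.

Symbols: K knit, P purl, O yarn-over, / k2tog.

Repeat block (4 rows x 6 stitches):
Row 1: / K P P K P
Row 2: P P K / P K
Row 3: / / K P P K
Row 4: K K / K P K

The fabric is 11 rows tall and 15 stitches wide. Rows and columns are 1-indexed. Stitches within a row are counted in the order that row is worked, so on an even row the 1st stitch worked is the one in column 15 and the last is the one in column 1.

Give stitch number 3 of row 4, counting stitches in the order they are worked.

Row 4: (4-1) mod 4 = 3, so use chart row 4. Even row -> WS.
Chart row 4 tiled across columns 1-15: K K / K P K K K / K P K K K /
WS: work from column 15 back to column 1 (reverse the tiled row), swapping K<->P (O and / unchanged).
Row 4 as worked: / P P P K P / P P P K P / P P
The 3rd stitch worked is P.

Stitch:
P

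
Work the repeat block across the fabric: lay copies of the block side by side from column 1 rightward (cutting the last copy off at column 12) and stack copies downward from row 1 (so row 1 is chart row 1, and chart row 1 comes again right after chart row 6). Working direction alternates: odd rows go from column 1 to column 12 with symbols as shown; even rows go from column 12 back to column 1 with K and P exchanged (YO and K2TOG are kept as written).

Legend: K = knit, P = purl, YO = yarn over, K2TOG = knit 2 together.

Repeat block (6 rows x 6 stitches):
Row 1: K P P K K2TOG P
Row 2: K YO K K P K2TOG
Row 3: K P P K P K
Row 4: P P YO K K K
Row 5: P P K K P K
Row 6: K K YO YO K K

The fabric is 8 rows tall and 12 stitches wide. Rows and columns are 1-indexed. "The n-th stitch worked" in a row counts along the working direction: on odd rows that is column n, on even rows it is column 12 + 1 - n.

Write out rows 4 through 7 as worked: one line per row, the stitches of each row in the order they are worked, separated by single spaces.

Row 4: chart row 4, WS - tiled (columns 1-12): P P YO K K K P P YO K K K; work from column 12 back to 1 with K<->P swapped.
Row 5: chart row 5, RS - tile across columns 1-12 and work as-is.
Row 6: chart row 6, WS - tiled (columns 1-12): K K YO YO K K K K YO YO K K; work from column 12 back to 1 with K<->P swapped.
Row 7: chart row 1, RS - tile across columns 1-12 and work as-is.

Rows as worked:
P P P YO K K P P P YO K K
P P K K P K P P K K P K
P P YO YO P P P P YO YO P P
K P P K K2TOG P K P P K K2TOG P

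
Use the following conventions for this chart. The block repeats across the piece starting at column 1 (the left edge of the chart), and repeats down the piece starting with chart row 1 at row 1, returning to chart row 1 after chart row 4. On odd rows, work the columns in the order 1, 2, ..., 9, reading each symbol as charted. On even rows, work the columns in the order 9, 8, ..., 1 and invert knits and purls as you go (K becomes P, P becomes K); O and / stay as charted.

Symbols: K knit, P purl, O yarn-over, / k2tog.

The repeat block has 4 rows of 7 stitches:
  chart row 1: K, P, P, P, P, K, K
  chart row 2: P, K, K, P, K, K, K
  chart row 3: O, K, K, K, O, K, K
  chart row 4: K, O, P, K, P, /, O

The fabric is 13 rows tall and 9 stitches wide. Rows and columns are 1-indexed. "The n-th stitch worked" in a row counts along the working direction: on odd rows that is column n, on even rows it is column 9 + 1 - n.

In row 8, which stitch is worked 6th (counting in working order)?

For row 8: chart row = ((8-1) mod 4) + 1 = 4; this is a WS (even) row.
Chart row 4 tiled across columns 1-9: K O P K P / O K O
Wrong side: read the tiled row from column 9 down to 1 and exchange K with P (leave O, /).
Row 8 as worked: O P O / K P K O P
Stitch 6 in working order -> P

Stitch:
P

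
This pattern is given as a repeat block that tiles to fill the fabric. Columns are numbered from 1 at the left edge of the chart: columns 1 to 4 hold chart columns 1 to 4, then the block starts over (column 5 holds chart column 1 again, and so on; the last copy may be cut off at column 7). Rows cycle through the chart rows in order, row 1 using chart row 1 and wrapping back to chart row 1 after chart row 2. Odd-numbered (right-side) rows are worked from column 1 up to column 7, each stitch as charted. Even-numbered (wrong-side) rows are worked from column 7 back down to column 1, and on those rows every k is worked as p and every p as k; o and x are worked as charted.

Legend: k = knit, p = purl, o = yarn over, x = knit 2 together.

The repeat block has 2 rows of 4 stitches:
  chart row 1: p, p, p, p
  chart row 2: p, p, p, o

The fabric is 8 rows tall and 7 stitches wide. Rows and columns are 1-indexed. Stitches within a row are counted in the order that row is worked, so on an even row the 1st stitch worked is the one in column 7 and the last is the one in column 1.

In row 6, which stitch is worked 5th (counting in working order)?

== STITCH ==
k

Derivation:
Row 6 uses chart row ((6-1) mod 2)+1 = 2. Row 6 is even, so WS.
Chart row 2 tiled across columns 1-7: p p p o p p p
Wrong side: read the tiled row from column 7 down to 1 and exchange k with p (leave o, x).
Row 6 as worked: k k k o k k k
Counting 5 along the worked row gives k.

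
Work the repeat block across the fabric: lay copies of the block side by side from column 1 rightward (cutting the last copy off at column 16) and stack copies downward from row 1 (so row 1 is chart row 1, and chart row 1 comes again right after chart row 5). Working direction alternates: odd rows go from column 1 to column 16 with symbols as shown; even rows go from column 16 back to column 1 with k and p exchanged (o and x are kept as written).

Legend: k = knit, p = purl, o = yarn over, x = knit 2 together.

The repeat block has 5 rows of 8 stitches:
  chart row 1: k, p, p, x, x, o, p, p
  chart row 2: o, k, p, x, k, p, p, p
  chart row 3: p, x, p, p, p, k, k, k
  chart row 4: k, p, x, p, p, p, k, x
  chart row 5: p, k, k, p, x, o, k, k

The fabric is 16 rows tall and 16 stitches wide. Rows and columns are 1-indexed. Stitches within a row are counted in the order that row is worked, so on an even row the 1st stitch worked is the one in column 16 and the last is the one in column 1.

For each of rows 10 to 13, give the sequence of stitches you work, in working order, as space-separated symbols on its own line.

Row 10: chart row 5, WS - tiled (columns 1-16): p k k p x o k k p k k p x o k k; work from column 16 back to 1 with k<->p swapped.
Row 11: chart row 1, RS - tile across columns 1-16 and work as-is.
Row 12: chart row 2, WS - tiled (columns 1-16): o k p x k p p p o k p x k p p p; work from column 16 back to 1 with k<->p swapped.
Row 13: chart row 3, RS - tile across columns 1-16 and work as-is.

Rows as worked:
p p o x k p p k p p o x k p p k
k p p x x o p p k p p x x o p p
k k k p x k p o k k k p x k p o
p x p p p k k k p x p p p k k k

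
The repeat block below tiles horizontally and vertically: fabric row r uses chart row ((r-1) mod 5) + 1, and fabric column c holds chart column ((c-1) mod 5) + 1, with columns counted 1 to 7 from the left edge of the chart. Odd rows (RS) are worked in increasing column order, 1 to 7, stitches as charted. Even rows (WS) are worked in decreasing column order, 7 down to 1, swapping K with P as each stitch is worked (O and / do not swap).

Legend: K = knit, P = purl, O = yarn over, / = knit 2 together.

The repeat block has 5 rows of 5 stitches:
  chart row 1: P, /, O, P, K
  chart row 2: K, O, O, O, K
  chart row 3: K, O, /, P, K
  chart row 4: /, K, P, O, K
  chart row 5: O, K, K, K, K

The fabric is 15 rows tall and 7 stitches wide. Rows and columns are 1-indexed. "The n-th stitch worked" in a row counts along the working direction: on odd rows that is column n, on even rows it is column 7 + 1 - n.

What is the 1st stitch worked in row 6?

For row 6: chart row = ((6-1) mod 5) + 1 = 1; this is a WS (even) row.
Chart row 1 tiled across columns 1-7: P / O P K P /
WS row: flip the tiled sequence (start at column 7) and apply K<->P; O and / stay.
Row 6 as worked: / K P K O / K
Stitch 1 in working order -> /

Stitch:
/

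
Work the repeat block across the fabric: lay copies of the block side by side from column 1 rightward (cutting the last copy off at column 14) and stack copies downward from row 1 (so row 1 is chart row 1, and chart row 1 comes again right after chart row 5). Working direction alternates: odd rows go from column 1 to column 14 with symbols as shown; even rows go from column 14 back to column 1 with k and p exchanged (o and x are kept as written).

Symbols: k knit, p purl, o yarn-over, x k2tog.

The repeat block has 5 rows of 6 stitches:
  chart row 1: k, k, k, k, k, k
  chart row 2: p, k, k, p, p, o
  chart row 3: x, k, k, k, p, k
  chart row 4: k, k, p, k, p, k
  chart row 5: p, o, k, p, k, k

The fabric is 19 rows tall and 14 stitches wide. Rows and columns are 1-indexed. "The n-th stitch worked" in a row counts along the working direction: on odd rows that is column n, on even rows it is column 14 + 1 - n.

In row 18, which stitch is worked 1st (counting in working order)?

For row 18: chart row = ((18-1) mod 5) + 1 = 3; this is a WS (even) row.
Chart row 3 tiled across columns 1-14: x k k k p k x k k k p k x k
WS row: flip the tiled sequence (start at column 14) and apply k<->p; o and x stay.
Row 18 as worked: p x p k p p p x p k p p p x
Counting 1 along the worked row gives p.

Result:
p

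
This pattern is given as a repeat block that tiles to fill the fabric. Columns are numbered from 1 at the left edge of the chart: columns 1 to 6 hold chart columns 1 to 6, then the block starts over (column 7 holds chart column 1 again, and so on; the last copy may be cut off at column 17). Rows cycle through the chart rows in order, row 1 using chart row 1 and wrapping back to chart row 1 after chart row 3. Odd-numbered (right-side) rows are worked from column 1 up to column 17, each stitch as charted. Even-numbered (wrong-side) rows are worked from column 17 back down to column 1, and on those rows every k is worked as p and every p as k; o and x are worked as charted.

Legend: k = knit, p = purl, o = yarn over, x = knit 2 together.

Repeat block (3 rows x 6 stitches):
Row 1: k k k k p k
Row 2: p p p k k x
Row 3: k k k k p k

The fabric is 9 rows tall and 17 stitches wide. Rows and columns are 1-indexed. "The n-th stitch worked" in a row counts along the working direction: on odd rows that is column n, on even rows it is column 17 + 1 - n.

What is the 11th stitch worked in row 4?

For row 4: chart row = ((4-1) mod 3) + 1 = 1; this is a WS (even) row.
Chart row 1 tiled across columns 1-17: k k k k p k k k k k p k k k k k p
WS: work from column 17 back to column 1 (reverse the tiled row), swapping k<->p (o and x unchanged).
Row 4 as worked: k p p p p p k p p p p p k p p p p
The 11th stitch worked is p.

Stitch:
p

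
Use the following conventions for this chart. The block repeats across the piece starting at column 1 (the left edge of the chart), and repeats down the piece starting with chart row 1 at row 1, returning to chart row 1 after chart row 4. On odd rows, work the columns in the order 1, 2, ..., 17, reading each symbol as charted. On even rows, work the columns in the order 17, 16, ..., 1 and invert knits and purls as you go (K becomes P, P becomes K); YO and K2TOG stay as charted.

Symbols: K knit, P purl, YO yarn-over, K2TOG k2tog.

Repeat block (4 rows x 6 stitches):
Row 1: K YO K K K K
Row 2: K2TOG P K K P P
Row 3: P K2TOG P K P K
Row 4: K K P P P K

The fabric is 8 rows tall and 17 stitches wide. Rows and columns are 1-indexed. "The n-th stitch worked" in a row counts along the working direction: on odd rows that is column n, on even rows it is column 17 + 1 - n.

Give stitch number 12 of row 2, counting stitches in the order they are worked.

For row 2: chart row = ((2-1) mod 4) + 1 = 2; this is a WS (even) row.
Chart row 2 tiled across columns 1-17: K2TOG P K K P P K2TOG P K K P P K2TOG P K K P
Wrong side: read the tiled row from column 17 down to 1 and exchange K with P (leave YO, K2TOG).
Row 2 as worked: K P P K K2TOG K K P P K K2TOG K K P P K K2TOG
The 12th stitch worked is K.

Result:
K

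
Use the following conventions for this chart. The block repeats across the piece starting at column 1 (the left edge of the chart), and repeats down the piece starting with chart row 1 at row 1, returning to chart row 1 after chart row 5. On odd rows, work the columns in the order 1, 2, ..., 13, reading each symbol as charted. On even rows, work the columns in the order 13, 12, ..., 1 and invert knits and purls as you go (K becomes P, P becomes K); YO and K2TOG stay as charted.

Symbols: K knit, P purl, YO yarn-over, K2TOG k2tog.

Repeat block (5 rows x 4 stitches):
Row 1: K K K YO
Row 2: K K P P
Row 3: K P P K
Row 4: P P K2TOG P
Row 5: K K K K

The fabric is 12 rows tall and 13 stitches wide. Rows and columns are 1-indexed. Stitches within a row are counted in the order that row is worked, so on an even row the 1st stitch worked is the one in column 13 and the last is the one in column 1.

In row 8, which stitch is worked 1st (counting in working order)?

Row 8: (8-1) mod 5 = 2, so use chart row 3. Even row -> WS.
Chart row 3 tiled across columns 1-13: K P P K K P P K K P P K K
Wrong side: read the tiled row from column 13 down to 1 and exchange K with P (leave YO, K2TOG).
Row 8 as worked: P P K K P P K K P P K K P
Stitch 1 in working order -> P

Stitch:
P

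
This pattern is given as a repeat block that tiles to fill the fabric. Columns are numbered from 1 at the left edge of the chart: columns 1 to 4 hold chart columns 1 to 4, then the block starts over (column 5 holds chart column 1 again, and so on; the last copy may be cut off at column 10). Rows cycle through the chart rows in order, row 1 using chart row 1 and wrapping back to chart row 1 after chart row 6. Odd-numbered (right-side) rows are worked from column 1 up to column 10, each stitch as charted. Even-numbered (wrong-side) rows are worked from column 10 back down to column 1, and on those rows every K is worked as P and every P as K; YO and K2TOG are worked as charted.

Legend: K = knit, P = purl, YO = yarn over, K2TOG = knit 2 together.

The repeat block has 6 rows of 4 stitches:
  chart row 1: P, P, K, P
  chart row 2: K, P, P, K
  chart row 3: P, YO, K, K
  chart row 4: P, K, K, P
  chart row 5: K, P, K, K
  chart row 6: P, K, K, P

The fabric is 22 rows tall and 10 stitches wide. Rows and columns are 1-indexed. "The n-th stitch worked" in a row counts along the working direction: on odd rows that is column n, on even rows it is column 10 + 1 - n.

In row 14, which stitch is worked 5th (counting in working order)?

For row 14: chart row = ((14-1) mod 6) + 1 = 2; this is a WS (even) row.
Chart row 2 tiled across columns 1-10: K P P K K P P K K P
Wrong side: read the tiled row from column 10 down to 1 and exchange K with P (leave YO, K2TOG).
Row 14 as worked: K P P K K P P K K P
The 5th stitch worked is K.

== STITCH ==
K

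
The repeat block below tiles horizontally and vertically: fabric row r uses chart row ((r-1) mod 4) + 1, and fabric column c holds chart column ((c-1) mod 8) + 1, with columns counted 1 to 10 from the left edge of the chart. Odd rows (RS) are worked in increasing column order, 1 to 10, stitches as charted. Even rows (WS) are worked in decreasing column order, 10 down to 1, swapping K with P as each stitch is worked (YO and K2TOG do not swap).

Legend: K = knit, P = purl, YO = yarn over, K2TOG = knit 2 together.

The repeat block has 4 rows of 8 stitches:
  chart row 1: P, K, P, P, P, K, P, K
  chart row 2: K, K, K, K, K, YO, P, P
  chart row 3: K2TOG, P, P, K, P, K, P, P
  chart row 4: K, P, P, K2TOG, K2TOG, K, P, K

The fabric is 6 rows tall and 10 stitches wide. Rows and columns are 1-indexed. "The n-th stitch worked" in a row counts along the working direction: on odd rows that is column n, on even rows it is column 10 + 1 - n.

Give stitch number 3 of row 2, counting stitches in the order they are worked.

== STITCH ==
K

Derivation:
Row 2 uses chart row ((2-1) mod 4)+1 = 2. Row 2 is even, so WS.
Chart row 2 tiled across columns 1-10: K K K K K YO P P K K
Wrong side: read the tiled row from column 10 down to 1 and exchange K with P (leave YO, K2TOG).
Row 2 as worked: P P K K YO P P P P P
Counting 3 along the worked row gives K.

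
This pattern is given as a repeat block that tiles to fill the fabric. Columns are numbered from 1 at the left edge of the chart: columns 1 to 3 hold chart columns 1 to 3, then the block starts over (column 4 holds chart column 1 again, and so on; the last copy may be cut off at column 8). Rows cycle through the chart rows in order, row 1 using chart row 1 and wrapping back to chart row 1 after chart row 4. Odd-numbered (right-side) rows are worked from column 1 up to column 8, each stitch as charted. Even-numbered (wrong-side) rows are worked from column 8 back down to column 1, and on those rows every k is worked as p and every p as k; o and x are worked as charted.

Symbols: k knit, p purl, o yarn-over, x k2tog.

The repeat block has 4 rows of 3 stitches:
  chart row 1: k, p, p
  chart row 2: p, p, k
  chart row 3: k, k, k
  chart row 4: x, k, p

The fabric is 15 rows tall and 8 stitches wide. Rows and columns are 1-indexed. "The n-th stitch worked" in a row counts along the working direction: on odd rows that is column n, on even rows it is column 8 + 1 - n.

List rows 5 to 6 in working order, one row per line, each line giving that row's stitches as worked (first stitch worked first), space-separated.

Row 5: chart row 1, RS - tile across columns 1-8 and work as-is.
Row 6: chart row 2, WS - tiled (columns 1-8): p p k p p k p p; work from column 8 back to 1 with k<->p swapped.

Result:
k p p k p p k p
k k p k k p k k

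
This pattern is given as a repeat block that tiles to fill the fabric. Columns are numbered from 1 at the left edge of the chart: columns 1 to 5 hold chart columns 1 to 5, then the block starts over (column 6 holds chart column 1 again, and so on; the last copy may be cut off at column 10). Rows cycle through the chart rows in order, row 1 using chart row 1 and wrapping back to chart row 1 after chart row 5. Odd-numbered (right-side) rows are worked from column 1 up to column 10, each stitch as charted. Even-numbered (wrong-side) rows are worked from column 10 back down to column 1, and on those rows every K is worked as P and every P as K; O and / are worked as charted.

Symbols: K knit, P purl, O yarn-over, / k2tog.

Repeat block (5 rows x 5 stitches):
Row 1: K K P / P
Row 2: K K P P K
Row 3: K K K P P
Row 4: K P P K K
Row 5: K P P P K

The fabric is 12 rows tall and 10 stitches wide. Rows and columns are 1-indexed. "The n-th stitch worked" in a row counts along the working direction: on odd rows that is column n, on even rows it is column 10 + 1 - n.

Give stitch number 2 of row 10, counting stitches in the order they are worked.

For row 10: chart row = ((10-1) mod 5) + 1 = 5; this is a WS (even) row.
Chart row 5 tiled across columns 1-10: K P P P K K P P P K
WS row: flip the tiled sequence (start at column 10) and apply K<->P; O and / stay.
Row 10 as worked: P K K K P P K K K P
Counting 2 along the worked row gives K.

== STITCH ==
K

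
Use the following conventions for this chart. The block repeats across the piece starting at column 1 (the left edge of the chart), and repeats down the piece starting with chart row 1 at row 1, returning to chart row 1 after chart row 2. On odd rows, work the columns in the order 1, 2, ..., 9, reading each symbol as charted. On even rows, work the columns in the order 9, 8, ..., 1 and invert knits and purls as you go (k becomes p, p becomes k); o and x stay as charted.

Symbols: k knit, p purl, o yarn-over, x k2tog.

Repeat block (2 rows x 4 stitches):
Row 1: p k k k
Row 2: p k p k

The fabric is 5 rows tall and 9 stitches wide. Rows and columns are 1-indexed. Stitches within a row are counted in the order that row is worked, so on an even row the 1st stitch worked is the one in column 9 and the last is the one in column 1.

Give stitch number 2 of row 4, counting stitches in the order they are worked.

Row 4 uses chart row ((4-1) mod 2)+1 = 2. Row 4 is even, so WS.
Chart row 2 tiled across columns 1-9: p k p k p k p k p
WS row: flip the tiled sequence (start at column 9) and apply k<->p; o and x stay.
Row 4 as worked: k p k p k p k p k
The 2nd stitch worked is p.

Result:
p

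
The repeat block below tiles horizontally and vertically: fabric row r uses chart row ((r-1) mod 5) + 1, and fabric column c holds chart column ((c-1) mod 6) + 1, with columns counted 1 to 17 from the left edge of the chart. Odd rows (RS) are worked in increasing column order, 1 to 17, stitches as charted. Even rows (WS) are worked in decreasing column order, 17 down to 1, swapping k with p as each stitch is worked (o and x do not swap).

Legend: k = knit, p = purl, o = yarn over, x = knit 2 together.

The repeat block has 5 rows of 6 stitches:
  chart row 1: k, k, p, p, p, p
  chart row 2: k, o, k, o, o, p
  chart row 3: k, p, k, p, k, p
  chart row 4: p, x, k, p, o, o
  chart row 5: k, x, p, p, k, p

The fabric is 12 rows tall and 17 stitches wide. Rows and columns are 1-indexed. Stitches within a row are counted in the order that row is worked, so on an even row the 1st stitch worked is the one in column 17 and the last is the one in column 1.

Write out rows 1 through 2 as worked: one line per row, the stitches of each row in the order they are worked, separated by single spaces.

Result:
k k p p p p k k p p p p k k p p p
o o p o p k o o p o p k o o p o p

Derivation:
Row 1: chart row 1, RS - tile across columns 1-17 and work as-is.
Row 2: chart row 2, WS - tiled (columns 1-17): k o k o o p k o k o o p k o k o o; work from column 17 back to 1 with k<->p swapped.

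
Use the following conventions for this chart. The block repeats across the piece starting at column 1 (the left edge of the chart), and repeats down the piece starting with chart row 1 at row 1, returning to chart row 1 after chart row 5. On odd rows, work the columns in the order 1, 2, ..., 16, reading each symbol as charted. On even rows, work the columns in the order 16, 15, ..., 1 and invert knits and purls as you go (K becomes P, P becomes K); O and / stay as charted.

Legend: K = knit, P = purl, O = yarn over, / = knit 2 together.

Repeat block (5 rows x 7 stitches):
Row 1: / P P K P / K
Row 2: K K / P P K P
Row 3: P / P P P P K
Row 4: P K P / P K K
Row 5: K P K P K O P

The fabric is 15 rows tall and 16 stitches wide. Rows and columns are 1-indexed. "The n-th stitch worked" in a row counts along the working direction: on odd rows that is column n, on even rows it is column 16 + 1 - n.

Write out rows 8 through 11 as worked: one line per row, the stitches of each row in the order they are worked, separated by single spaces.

Row 8: chart row 3, WS - tiled (columns 1-16): P / P P P P K P / P P P P K P /; work from column 16 back to 1 with K<->P swapped.
Row 9: chart row 4, RS - tile across columns 1-16 and work as-is.
Row 10: chart row 5, WS - tiled (columns 1-16): K P K P K O P K P K P K O P K P; work from column 16 back to 1 with K<->P swapped.
Row 11: chart row 1, RS - tile across columns 1-16 and work as-is.

== ROWS AS WORKED ==
/ K P K K K K / K P K K K K / K
P K P / P K K P K P / P K K P K
K P K O P K P K P K O P K P K P
/ P P K P / K / P P K P / K / P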